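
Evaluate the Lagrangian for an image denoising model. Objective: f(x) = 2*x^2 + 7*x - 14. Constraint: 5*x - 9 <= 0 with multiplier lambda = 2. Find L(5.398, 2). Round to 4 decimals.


Step 1: Evaluate f(x).
f(5.398) = 2*5.398^2 + 7*5.398 - 14 = 82.0628
Step 2: Evaluate g(x).
g(5.398) = 5*5.398 - 9 = 17.99
Step 3: Compute Lagrangian.
L = 82.0628 + 2*17.99 = 118.0428


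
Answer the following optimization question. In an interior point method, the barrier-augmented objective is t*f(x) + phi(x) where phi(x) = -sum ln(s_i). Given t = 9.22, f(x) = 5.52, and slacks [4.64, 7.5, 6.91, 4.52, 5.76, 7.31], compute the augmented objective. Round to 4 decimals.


Step 1: Compute log-barrier.
ln values: [1.5347, 2.0149, 1.933, 1.5085, 1.7509, 1.9892]
phi = -(1.5347 + 2.0149 + 1.933 + 1.5085 + 1.7509 + 1.9892) = -10.7313
Step 2: Compute augmented objective.
t*f(x) = 9.22*5.52 = 50.8944
Total = 50.8944 - 10.7313 = 40.1631


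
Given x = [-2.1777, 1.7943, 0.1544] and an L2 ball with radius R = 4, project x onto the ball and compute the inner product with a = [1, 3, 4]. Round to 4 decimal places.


Step 1: Compute ||x|| (intermediates to 6 decimals).
||x|| = sqrt((-2.1777)^2 + 1.7943^2 + 0.1544^2) = 2.825903
Step 2: Project.
Since ||x|| <= R, proj = x (no scaling needed).
proj(x) = [-2.1777, 1.7943, 0.1544]
Step 3: Dot product.
a^T * proj(x) = 1*(-2.1777) + 3*1.7943 + 4*0.1544 = 3.8228


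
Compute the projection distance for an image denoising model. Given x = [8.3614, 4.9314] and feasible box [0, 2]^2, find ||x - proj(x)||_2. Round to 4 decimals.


Project each component onto [0, 2].
clip(8.3614) = 2.0, clip(4.9314) = 2.0
Projection = [2.0, 2.0]
Squared diffs: [40.4674, 8.5931]
Distance = sqrt(49.0605) = 7.0043


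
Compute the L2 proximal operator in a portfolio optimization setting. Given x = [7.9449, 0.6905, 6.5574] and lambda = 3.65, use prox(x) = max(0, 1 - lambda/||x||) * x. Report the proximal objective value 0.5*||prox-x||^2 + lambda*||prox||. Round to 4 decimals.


Step 1: Compute ||x||.
||x|| = 10.3246
Step 2: Compute scaling factor.
scale = max(0, 1 - 3.65/10.3246) = 0.6465
Step 3: prox(x) = [5.1362, 0.4464, 4.2392]
||prox(x)|| = 6.6746
Step 4: Proximal objective.
0.5*||prox-x||^2 = 6.6613
lambda*||prox|| = 24.3623
Total = 31.0236


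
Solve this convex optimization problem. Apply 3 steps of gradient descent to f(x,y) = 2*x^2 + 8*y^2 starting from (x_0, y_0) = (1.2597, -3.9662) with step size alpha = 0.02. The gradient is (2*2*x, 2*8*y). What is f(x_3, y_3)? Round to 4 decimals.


Gradient descent on f(x,y) = 2*x^2 + 8*y^2.
Starting point: (1.2597, -3.9662), alpha = 0.02
Step 1: grad_x = 2*2*1.2597 = 5.0388, grad_y = 2*8*-3.9662 = -63.4592
  x_1 = 1.2597 - 0.02*5.0388 = 1.1589
  y_1 = -3.9662 - 0.02*-63.4592 = -2.697
Step 2: grad_x = 2*2*1.1589 = 4.6357, grad_y = 2*8*-2.697 = -43.1523
  x_2 = 1.1589 - 0.02*4.6357 = 1.0662
  y_2 = -2.697 - 0.02*-43.1523 = -1.834
Step 3: grad_x = 2*2*1.0662 = 4.2648, grad_y = 2*8*-1.834 = -29.3435
  x_3 = 1.0662 - 0.02*4.2648 = 0.9809
  y_3 = -1.834 - 0.02*-29.3435 = -1.2471
f(0.9809, -1.2471) = 2*0.9809^2 + 8*(-1.2471)^2 = 14.3665


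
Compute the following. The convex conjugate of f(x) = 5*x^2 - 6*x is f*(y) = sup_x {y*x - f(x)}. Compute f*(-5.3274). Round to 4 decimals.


f*(y) = sup_x {y*x - a*x^2 - b*x} = sup_x {(y-b)*x - a*x^2}
FOC: (y - b) - 2a*x = 0 => x* = (y - b)/(2a)
x* = (-5.3274 + 6)/(2*5) = 0.0673
f*(-5.3274) = (y-b)^2/(4a) = (-5.3274 + 6)^2/(4*5)
= 0.4524/20 = 0.0226


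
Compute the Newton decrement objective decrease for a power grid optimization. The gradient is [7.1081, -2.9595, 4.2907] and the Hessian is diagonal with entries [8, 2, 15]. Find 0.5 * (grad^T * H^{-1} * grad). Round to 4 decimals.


Step 1: H is diagonal, so H^(-1) * g = [0.8885, -1.4798, 0.286].
Step 2: g^T H^(-1) g = sum_i g_i^2 / H_ii
  = (7.1081)^2/8 + (-2.9595)^2/2 + (4.2907)^2/15
  = 6.3156 + 4.3793 + 1.2273 = 11.9223
Step 3: Objective decrease = 0.5 * g^T H^(-1) g = 5.9611


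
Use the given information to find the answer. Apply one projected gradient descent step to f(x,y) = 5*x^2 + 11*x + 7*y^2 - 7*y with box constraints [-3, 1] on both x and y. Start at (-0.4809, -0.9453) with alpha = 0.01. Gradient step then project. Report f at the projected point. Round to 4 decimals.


Step 1: Compute gradient at (-0.4809, -0.9453).
grad_x = 2*5*-0.4809 + 11 = 6.191
grad_y = 2*7*-0.9453 - 7 = -20.2342
Step 2: Gradient step.
x_raw = -0.4809 - 0.01*6.191 = -0.5428
y_raw = -0.9453 - 0.01*-20.2342 = -0.743
Step 3: Project onto [-3, 1].
x_proj = clip(-0.5428) = -0.5428
y_proj = clip(-0.743) = -0.743
Step 4: Evaluate f.
f(-0.5428, -0.743) = 4.5669


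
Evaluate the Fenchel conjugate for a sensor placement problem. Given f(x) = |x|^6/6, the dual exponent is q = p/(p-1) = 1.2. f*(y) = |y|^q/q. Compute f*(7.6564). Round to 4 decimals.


The conjugate exponent q satisfies 1/p + 1/q = 1.
p = 6, so q = 6/(6 - 1) = 1.2
|y|^q = 7.6564^1.2 = 11.5035
f*(7.6564) = 11.5035 / 1.2 = 9.5862


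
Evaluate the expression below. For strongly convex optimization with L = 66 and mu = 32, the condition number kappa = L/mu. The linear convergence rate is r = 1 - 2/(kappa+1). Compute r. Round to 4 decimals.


Step 1: Compute the condition number.
kappa = L/mu = 66/32 = 2.0625
Step 2: Compute the convergence rate.
r = 1 - 2/(kappa + 1) = 1 - 2*mu/(L + mu) = (L - mu)/(L + mu) = 34/98 = 0.3469


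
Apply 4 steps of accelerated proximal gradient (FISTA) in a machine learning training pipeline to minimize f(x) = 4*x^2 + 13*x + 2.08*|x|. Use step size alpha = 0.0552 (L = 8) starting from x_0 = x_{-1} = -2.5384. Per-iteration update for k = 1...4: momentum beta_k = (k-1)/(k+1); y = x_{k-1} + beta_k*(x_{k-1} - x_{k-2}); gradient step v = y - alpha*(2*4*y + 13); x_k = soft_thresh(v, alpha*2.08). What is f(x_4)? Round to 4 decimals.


FISTA on f(x) = 4*x^2 + 13*x + 2.08*|x|
L = 8, alpha = 0.0552
Iteration 1: beta = 0.0, y = -2.5384 + 0.0*(-2.5384 + 2.5384) = -2.5384
  grad(y) = -7.3072, v = y - alpha*grad = -2.135
  prox(v) = soft_thresh(-2.135, 0.1148) = -2.0202
Iteration 2: beta = 0.3333, y = -2.0202 + 0.3333*(-2.0202 + 2.5384) = -1.8475
  grad(y) = -1.78, v = y - alpha*grad = -1.7492
  prox(v) = soft_thresh(-1.7492, 0.1148) = -1.6344
Iteration 3: beta = 0.5, y = -1.6344 + 0.5*(-1.6344 + 2.0202) = -1.4415
  grad(y) = 1.4678, v = y - alpha*grad = -1.5226
  prox(v) = soft_thresh(-1.5226, 0.1148) = -1.4077
Iteration 4: beta = 0.6, y = -1.4077 + 0.6*(-1.4077 + 1.6344) = -1.2717
  grad(y) = 2.8263, v = y - alpha*grad = -1.4277
  prox(v) = soft_thresh(-1.4277, 0.1148) = -1.3129
f(x_4) = 4*(-1.3129)^2 + 13*(-1.3129) + 2.08*|-1.3129| = -7.442


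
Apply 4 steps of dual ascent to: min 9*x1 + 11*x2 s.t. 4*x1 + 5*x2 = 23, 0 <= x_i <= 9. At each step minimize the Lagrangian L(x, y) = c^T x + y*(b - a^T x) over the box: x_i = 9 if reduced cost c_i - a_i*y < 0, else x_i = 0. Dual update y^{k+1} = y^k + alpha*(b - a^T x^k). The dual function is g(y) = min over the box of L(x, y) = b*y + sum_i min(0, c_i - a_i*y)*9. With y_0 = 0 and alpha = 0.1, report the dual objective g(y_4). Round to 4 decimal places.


Dual ascent for LP: min 9*x1 + 11*x2, 4*x1 + 5*x2 = 23, 0 <= x_i <= 9
Step 1: y^k = 0.0, reduced costs: (9.0, 11.0)
  x^k = (0.0, 0.0), subgradient = b - a^T x = 23.0
  y^{k+1} = 0.0 + 0.1*23.0 = 2.3
Step 2: y^k = 2.3, reduced costs: (-0.2, -0.5)
  x^k = (9.0, 9.0), subgradient = b - a^T x = -58.0
  y^{k+1} = 2.3 + 0.1*-58.0 = -3.5
Step 3: y^k = -3.5, reduced costs: (23.0, 28.5)
  x^k = (0.0, 0.0), subgradient = b - a^T x = 23.0
  y^{k+1} = -3.5 + 0.1*23.0 = -1.2
Step 4: y^k = -1.2, reduced costs: (13.8, 17.0)
  x^k = (0.0, 0.0), subgradient = b - a^T x = 23.0
  y^{k+1} = -1.2 + 0.1*23.0 = 1.1
Dual objective at y_4 = 1.1: reduced costs (4.6, 5.5), box minimizer x = (0.0, 0.0)
g(y_4) = b*y + (c1 - a1*y)*x1 + (c2 - a2*y)*x2 = 23*1.1 + 4.6*0.0 + 5.5*0.0 = 25.3 + 0.0 + 0.0 = 25.3


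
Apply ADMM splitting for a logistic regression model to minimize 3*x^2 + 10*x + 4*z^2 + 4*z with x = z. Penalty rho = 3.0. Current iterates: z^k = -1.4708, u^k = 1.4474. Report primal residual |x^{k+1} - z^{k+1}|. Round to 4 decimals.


ADMM iteration with rho = 3.0, z^k = -1.4708, u^k = 1.4474
Step 1: x-update.
Minimize 3*x^2 + 10*x + (3.0/2)*(x + 1.4708 + 1.4474)^2
FOC: (2*3 + 3.0)*x = -10 + 3.0*(-1.4708 - 1.4474)
x^{k+1} = -2.0838
Step 2: z-update.
Minimize 4*z^2 + 4*z + (3.0/2)*(-2.0838 - z + 1.4474)^2
FOC: (2*4 + 3.0)*z = -4 + 3.0*(-2.0838 + 1.4474)
z^{k+1} = -0.5372
Step 3: u-update.
u^{k+1} = 1.4474 - 2.0838 + 0.5372 = -0.0992
Step 4: Primal residual = |-2.0838 + 0.5372| = 1.5466


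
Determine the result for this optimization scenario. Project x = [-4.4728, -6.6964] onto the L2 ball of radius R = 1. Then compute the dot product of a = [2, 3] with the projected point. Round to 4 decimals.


Step 1: Compute ||x|| (intermediates to 6 decimals).
||x|| = sqrt((-4.4728)^2 + (-6.6964)^2) = 8.052808
Step 2: Project.
Since ||x|| > R, scale = R/||x|| = 1/8.052808 = 0.12418, proj(x) = scale * x
proj(x) = [-0.555432, -0.831559]
Step 3: Dot product.
a^T * proj(x) = 2*(-0.555432) + 3*(-0.831559) = -3.6055


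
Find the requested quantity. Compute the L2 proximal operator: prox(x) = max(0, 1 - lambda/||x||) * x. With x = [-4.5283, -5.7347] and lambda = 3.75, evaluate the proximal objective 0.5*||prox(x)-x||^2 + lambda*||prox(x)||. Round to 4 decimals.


Step 1: Compute ||x||.
||x|| = 7.307
Step 2: Compute scaling factor.
scale = max(0, 1 - 3.75/7.307) = 0.4868
Step 3: prox(x) = [-2.2043, -2.7916]
||prox(x)|| = 3.557
Step 4: Proximal objective.
0.5*||prox-x||^2 = 7.0313
lambda*||prox|| = 13.3388
Total = 20.37


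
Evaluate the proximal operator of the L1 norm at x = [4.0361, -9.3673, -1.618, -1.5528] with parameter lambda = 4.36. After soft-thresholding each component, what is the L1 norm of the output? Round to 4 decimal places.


Soft-thresholding with lambda = 4.36:
prox(4.0361) = sign(4.0361)*max(|4.0361| - 4.36, 0) = 0.0
prox(-9.3673) = sign(-9.3673)*max(|-9.3673| - 4.36, 0) = -5.0073
prox(-1.618) = sign(-1.618)*max(|-1.618| - 4.36, 0) = 0.0
prox(-1.5528) = sign(-1.5528)*max(|-1.5528| - 4.36, 0) = 0.0
prox(x) = [0.0, -5.0073, 0.0, 0.0]
||prox(x)||_1 = 0.0 + 5.0073 + 0.0 + 0.0 = 5.0073


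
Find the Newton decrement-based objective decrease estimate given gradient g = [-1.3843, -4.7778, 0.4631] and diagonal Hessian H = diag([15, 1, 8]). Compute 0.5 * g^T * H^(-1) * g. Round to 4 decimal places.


Step 1: H is diagonal, so H^(-1) * g = [-0.0923, -4.7778, 0.0579].
Step 2: g^T H^(-1) g = sum_i g_i^2 / H_ii
  = (-1.3843)^2/15 + (-4.7778)^2/1 + (0.4631)^2/8
  = 0.1278 + 22.8274 + 0.0268 = 22.9819
Step 3: Objective decrease = 0.5 * g^T H^(-1) g = 11.491


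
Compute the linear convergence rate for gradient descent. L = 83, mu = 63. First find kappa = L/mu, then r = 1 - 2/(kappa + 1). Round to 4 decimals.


Step 1: Compute the condition number.
kappa = L/mu = 83/63 = 1.3175
Step 2: Compute the convergence rate.
r = 1 - 2/(kappa + 1) = 1 - 2*mu/(L + mu) = (L - mu)/(L + mu) = 20/146 = 0.137


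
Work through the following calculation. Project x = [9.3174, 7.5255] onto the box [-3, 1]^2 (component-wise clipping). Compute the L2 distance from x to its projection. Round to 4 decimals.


Project each component onto [-3, 1].
clip(9.3174) = 1.0, clip(7.5255) = 1.0
Projection = [1.0, 1.0]
Squared diffs: [69.1791, 42.5822]
Distance = sqrt(111.7613) = 10.5717


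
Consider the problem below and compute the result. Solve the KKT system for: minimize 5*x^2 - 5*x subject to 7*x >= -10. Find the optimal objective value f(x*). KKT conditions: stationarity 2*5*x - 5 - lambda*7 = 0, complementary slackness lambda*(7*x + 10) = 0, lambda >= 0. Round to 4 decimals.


Step 1: Try lambda = 0 (constraint inactive).
Stationarity: 2*5*x - 5 = 0
x* = 5/(2*5) = 0.5
Check constraint: 7*0.5 = 3.5 >= -10 -- satisfied.
Step 2: Compute optimal value.
f(x*) = 5*0.5^2 - 5*0.5 = -1.25


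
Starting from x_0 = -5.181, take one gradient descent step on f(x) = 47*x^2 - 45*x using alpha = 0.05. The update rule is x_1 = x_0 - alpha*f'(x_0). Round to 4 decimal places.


We compute the gradient at x_0 and apply the update.
f'(x) = 94*x - 45
f'(-5.181) = 94*-5.181 - 45 = -532.014
x_1 = -5.181 - 0.05*-532.014 = 21.4197


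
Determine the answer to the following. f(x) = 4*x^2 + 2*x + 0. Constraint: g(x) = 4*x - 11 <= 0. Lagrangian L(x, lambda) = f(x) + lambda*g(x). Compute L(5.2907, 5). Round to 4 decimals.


Step 1: Evaluate f(x).
f(5.2907) = 4*5.2907^2 + 2*5.2907 + 0 = 122.5474
Step 2: Evaluate g(x).
g(5.2907) = 4*5.2907 - 11 = 10.1628
Step 3: Compute Lagrangian.
L = 122.5474 + 5*10.1628 = 173.3614


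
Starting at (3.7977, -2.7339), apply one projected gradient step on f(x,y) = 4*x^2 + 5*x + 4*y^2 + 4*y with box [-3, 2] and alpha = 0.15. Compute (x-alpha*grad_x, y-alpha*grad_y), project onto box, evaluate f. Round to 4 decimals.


Step 1: Compute gradient at (3.7977, -2.7339).
grad_x = 2*4*3.7977 + 5 = 35.3816
grad_y = 2*4*-2.7339 + 4 = -17.8712
Step 2: Gradient step.
x_raw = 3.7977 - 0.15*35.3816 = -1.5095
y_raw = -2.7339 - 0.15*-17.8712 = -0.0532
Step 3: Project onto [-3, 2].
x_proj = clip(-1.5095) = -1.5095
y_proj = clip(-0.0532) = -0.0532
Step 4: Evaluate f.
f(-1.5095, -0.0532) = 1.3656


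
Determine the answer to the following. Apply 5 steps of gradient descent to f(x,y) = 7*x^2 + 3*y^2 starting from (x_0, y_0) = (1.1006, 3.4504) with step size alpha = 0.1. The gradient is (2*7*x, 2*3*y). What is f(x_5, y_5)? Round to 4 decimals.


Gradient descent on f(x,y) = 7*x^2 + 3*y^2.
Starting point: (1.1006, 3.4504), alpha = 0.1
Step 1: grad_x = 2*7*1.1006 = 15.4084, grad_y = 2*3*3.4504 = 20.7024
  x_1 = 1.1006 - 0.1*15.4084 = -0.4402
  y_1 = 3.4504 - 0.1*20.7024 = 1.3802
Step 2: grad_x = 2*7*-0.4402 = -6.1634, grad_y = 2*3*1.3802 = 8.281
  x_2 = -0.4402 - 0.1*-6.1634 = 0.1761
  y_2 = 1.3802 - 0.1*8.281 = 0.5521
Step 3: grad_x = 2*7*0.1761 = 2.4653, grad_y = 2*3*0.5521 = 3.3124
  x_3 = 0.1761 - 0.1*2.4653 = -0.0704
  y_3 = 0.5521 - 0.1*3.3124 = 0.2208
Step 4: grad_x = 2*7*-0.0704 = -0.9861, grad_y = 2*3*0.2208 = 1.325
  x_4 = -0.0704 - 0.1*-0.9861 = 0.0282
  y_4 = 0.2208 - 0.1*1.325 = 0.0883
Step 5: grad_x = 2*7*0.0282 = 0.3945, grad_y = 2*3*0.0883 = 0.53
  x_5 = 0.0282 - 0.1*0.3945 = -0.0113
  y_5 = 0.0883 - 0.1*0.53 = 0.0353
f(-0.0113, 0.0353) = 7*(-0.0113)^2 + 3*0.0353^2 = 0.0046


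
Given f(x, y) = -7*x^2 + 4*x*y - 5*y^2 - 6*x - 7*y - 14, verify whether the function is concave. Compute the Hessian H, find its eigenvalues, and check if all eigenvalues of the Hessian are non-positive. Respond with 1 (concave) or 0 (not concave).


The Hessian of f(x,y) = -7*x^2 + 4*x*y - 5*y^2 - 6*x - 7*y - 14 is:
H = [[-14, 4], [4, -10]]
Trace = -14 - 10 = -24
Determinant = -14*-10 - (4)^2 = 124
Discriminant = (-24)^2 - 4*124 = 80.0
Eigenvalues: lambda_1 = -16.4721, lambda_2 = -7.5279
The function is concave.

1


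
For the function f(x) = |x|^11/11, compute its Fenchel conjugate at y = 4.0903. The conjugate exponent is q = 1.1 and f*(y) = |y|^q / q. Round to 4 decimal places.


The conjugate exponent q satisfies 1/p + 1/q = 1.
p = 11, so q = 11/(11 - 1) = 1.1
|y|^q = 4.0903^1.1 = 4.709
f*(4.0903) = 4.709 / 1.1 = 4.2809


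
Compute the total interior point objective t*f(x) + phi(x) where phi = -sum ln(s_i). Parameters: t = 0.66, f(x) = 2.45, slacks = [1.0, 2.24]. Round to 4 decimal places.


Step 1: Compute log-barrier.
ln values: [0.0, 0.8065]
phi = -(0.0 + 0.8065) = -0.8065
Step 2: Compute augmented objective.
t*f(x) = 0.66*2.45 = 1.617
Total = 1.617 - 0.8065 = 0.8105


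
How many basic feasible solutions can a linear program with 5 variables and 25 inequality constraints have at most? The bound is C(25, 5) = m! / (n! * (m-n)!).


Each vertex corresponds to some choice of n active constraints out of m, so the number of vertices is at most C(m, n) = m! / (n!(m-n)!).
m = 25, n = 5
Numerator: 25 * 24 * 23 * 22 * 21
Denominator: 5! = 120
C(25, 5) = 53130


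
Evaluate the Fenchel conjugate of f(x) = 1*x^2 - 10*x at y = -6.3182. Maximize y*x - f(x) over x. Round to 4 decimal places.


f*(y) = sup_x {y*x - a*x^2 - b*x} = sup_x {(y-b)*x - a*x^2}
FOC: (y - b) - 2a*x = 0 => x* = (y - b)/(2a)
x* = (-6.3182 + 10)/(2*1) = 1.8409
f*(-6.3182) = (y-b)^2/(4a) = (-6.3182 + 10)^2/(4*1)
= 13.5557/4 = 3.3889


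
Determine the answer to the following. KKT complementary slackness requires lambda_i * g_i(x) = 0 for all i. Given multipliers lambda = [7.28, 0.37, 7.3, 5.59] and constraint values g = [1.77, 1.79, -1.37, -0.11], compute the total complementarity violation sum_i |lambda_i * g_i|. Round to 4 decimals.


KKT complementary slackness check:
lambda_1 * g_1 = 7.28 * 1.77 = 12.8856
lambda_2 * g_2 = 0.37 * 1.79 = 0.6623
lambda_3 * g_3 = 7.3 * -1.37 = -10.001
lambda_4 * g_4 = 5.59 * -0.11 = -0.6149
Total violation = 12.8856 + 0.6623 + 10.001 + 0.6149 = 24.1638


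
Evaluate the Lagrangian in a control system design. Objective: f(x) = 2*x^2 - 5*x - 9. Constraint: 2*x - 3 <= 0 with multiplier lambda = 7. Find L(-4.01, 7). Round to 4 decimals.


Step 1: Evaluate f(x).
f(-4.01) = 2*(-4.01)^2 - 5*(-4.01) - 9 = 43.2102
Step 2: Evaluate g(x).
g(-4.01) = 2*-4.01 - 3 = -11.02
Step 3: Compute Lagrangian.
L = 43.2102 + 7*-11.02 = -33.9298


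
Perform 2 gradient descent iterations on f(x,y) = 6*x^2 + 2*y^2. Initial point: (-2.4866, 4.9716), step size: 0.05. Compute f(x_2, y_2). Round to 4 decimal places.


Gradient descent on f(x,y) = 6*x^2 + 2*y^2.
Starting point: (-2.4866, 4.9716), alpha = 0.05
Step 1: grad_x = 2*6*-2.4866 = -29.8392, grad_y = 2*2*4.9716 = 19.8864
  x_1 = -2.4866 - 0.05*-29.8392 = -0.9946
  y_1 = 4.9716 - 0.05*19.8864 = 3.9773
Step 2: grad_x = 2*6*-0.9946 = -11.9357, grad_y = 2*2*3.9773 = 15.9091
  x_2 = -0.9946 - 0.05*-11.9357 = -0.3979
  y_2 = 3.9773 - 0.05*15.9091 = 3.1818
f(-0.3979, 3.1818) = 6*(-0.3979)^2 + 2*3.1818^2 = 21.1977


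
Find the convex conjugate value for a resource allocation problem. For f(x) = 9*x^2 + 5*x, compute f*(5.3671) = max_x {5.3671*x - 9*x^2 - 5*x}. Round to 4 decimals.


f*(y) = sup_x {y*x - a*x^2 - b*x} = sup_x {(y-b)*x - a*x^2}
FOC: (y - b) - 2a*x = 0 => x* = (y - b)/(2a)
x* = (5.3671 - 5)/(2*9) = 0.0204
f*(5.3671) = (y-b)^2/(4a) = (5.3671 - 5)^2/(4*9)
= 0.1348/36 = 0.0037


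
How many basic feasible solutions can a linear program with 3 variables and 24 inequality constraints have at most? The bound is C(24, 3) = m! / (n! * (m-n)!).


Each vertex corresponds to some choice of n active constraints out of m, so the number of vertices is at most C(m, n) = m! / (n!(m-n)!).
m = 24, n = 3
Numerator: 24 * 23 * 22
Denominator: 3! = 6
C(24, 3) = 2024


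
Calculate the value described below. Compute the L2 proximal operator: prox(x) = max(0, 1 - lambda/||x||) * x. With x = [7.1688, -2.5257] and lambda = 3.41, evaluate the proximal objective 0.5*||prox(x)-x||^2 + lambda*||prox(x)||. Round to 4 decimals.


Step 1: Compute ||x||.
||x|| = 7.6007
Step 2: Compute scaling factor.
scale = max(0, 1 - 3.41/7.6007) = 0.5514
Step 3: prox(x) = [3.9526, -1.3926]
||prox(x)|| = 4.1907
Step 4: Proximal objective.
0.5*||prox-x||^2 = 5.8141
lambda*||prox|| = 14.2903
Total = 20.1044


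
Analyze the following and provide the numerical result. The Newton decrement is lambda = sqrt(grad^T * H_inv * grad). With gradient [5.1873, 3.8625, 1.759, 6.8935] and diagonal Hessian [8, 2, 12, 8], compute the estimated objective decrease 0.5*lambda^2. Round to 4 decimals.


Step 1: H is diagonal, so H^(-1) * g = [0.6484, 1.9313, 0.1466, 0.8617].
Step 2: g^T H^(-1) g = sum_i g_i^2 / H_ii
  = (5.1873)^2/8 + (3.8625)^2/2 + (1.759)^2/12 + (6.8935)^2/8
  = 3.3635 + 7.4595 + 0.2578 + 5.94 = 17.0208
Step 3: Objective decrease = 0.5 * g^T H^(-1) g = 8.5104


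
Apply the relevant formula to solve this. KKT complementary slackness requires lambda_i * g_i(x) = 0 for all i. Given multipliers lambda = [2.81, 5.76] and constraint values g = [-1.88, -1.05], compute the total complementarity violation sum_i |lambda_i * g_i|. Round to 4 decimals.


KKT complementary slackness check:
lambda_1 * g_1 = 2.81 * -1.88 = -5.2828
lambda_2 * g_2 = 5.76 * -1.05 = -6.048
Total violation = 5.2828 + 6.048 = 11.3308


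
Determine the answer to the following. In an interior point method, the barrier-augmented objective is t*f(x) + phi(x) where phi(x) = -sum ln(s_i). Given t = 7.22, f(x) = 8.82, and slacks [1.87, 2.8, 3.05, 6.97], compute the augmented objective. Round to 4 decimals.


Step 1: Compute log-barrier.
ln values: [0.6259, 1.0296, 1.1151, 1.9416]
phi = -(0.6259 + 1.0296 + 1.1151 + 1.9416) = -4.7123
Step 2: Compute augmented objective.
t*f(x) = 7.22*8.82 = 63.6804
Total = 63.6804 - 4.7123 = 58.9681


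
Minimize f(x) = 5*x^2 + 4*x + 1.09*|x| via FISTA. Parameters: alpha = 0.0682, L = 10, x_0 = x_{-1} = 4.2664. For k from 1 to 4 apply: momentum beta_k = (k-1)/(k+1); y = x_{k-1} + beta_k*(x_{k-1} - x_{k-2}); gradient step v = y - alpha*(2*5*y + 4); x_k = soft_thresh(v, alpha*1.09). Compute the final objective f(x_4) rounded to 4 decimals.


FISTA on f(x) = 5*x^2 + 4*x + 1.09*|x|
L = 10, alpha = 0.0682
Iteration 1: beta = 0.0, y = 4.2664 + 0.0*(4.2664 - 4.2664) = 4.2664
  grad(y) = 46.664, v = y - alpha*grad = 1.0839
  prox(v) = soft_thresh(1.0839, 0.0743) = 1.0096
Iteration 2: beta = 0.3333, y = 1.0096 + 0.3333*(1.0096 - 4.2664) = -0.076
  grad(y) = 3.2397, v = y - alpha*grad = -0.297
  prox(v) = soft_thresh(-0.297, 0.0743) = -0.2226
Iteration 3: beta = 0.5, y = -0.2226 + 0.5*(-0.2226 - 1.0096) = -0.8387
  grad(y) = -4.3875, v = y - alpha*grad = -0.5395
  prox(v) = soft_thresh(-0.5395, 0.0743) = -0.4652
Iteration 4: beta = 0.6, y = -0.4652 + 0.6*(-0.4652 + 0.2226) = -0.6107
  grad(y) = -2.1071, v = y - alpha*grad = -0.467
  prox(v) = soft_thresh(-0.467, 0.0743) = -0.3927
f(x_4) = 5*(-0.3927)^2 + 4*(-0.3927) + 1.09*|-0.3927| = -0.3717


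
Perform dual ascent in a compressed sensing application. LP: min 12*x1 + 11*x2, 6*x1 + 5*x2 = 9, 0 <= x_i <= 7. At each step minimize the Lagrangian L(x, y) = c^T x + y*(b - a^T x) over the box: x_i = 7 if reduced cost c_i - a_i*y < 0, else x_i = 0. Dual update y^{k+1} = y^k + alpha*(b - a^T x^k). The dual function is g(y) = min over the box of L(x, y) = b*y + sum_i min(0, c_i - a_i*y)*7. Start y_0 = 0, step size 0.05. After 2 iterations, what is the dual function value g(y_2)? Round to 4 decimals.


Dual ascent for LP: min 12*x1 + 11*x2, 6*x1 + 5*x2 = 9, 0 <= x_i <= 7
Step 1: y^k = 0.0, reduced costs: (12.0, 11.0)
  x^k = (0.0, 0.0), subgradient = b - a^T x = 9.0
  y^{k+1} = 0.0 + 0.05*9.0 = 0.45
Step 2: y^k = 0.45, reduced costs: (9.3, 8.75)
  x^k = (0.0, 0.0), subgradient = b - a^T x = 9.0
  y^{k+1} = 0.45 + 0.05*9.0 = 0.9
Dual objective at y_2 = 0.9: reduced costs (6.6, 6.5), box minimizer x = (0.0, 0.0)
g(y_2) = b*y + (c1 - a1*y)*x1 + (c2 - a2*y)*x2 = 9*0.9 + 6.6*0.0 + 6.5*0.0 = 8.1 + 0.0 + 0.0 = 8.1


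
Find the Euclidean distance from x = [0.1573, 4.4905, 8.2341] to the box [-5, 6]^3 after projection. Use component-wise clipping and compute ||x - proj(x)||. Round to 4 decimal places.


Project each component onto [-5, 6].
clip(0.1573) = 0.1573, clip(4.4905) = 4.4905, clip(8.2341) = 6.0
Projection = [0.1573, 4.4905, 6.0]
Squared diffs: [0.0, 0.0, 4.9912]
Distance = sqrt(4.9912) = 2.2341


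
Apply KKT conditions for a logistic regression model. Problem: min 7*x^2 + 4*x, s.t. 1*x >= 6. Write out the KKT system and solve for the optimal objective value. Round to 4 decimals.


Step 1: Try lambda = 0 (constraint inactive).
x_unc = -4/(2*7) = -0.2857
Check: 1*-0.2857 = -0.2857 < 6 -- violated!
Step 2: Constraint must be active: 1*x = 6
x* = 6/1 = 6.0
lambda = (2*7*6.0 + 4)/1 = 88.0
Step 3: Compute optimal value.
f(x*) = 7*6.0^2 + 4*6.0 = 276.0


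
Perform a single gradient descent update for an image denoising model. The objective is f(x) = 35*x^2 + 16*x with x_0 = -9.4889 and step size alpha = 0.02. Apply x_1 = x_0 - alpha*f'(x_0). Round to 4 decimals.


We compute the gradient at x_0 and apply the update.
f'(x) = 70*x + 16
f'(-9.4889) = 70*-9.4889 + 16 = -648.223
x_1 = -9.4889 - 0.02*-648.223 = 3.4756


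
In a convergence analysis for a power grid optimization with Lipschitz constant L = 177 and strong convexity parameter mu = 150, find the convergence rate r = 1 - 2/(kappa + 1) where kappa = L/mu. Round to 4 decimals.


Step 1: Compute the condition number.
kappa = L/mu = 177/150 = 1.18
Step 2: Compute the convergence rate.
r = 1 - 2/(kappa + 1) = 1 - 2*mu/(L + mu) = (L - mu)/(L + mu) = 27/327 = 0.0826


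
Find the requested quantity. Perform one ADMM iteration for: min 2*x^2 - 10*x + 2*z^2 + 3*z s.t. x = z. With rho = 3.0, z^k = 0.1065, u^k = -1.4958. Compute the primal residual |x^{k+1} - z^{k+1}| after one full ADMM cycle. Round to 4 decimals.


ADMM iteration with rho = 3.0, z^k = 0.1065, u^k = -1.4958
Step 1: x-update.
Minimize 2*x^2 - 10*x + (3.0/2)*(x - 0.1065 - 1.4958)^2
FOC: (2*2 + 3.0)*x = 10 + 3.0*(0.1065 + 1.4958)
x^{k+1} = 2.1153
Step 2: z-update.
Minimize 2*z^2 + 3*z + (3.0/2)*(2.1153 - z - 1.4958)^2
FOC: (2*2 + 3.0)*z = -3 + 3.0*(2.1153 - 1.4958)
z^{k+1} = -0.1631
Step 3: u-update.
u^{k+1} = -1.4958 + 2.1153 + 0.1631 = 0.7826
Step 4: Primal residual = |2.1153 + 0.1631| = 2.2784


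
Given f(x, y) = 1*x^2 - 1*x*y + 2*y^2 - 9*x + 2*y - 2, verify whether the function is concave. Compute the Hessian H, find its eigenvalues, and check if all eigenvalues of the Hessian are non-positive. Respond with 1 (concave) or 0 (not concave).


The Hessian of f(x,y) = 1*x^2 - 1*x*y + 2*y^2 - 9*x + 2*y - 2 is:
H = [[2, -1], [-1, 4]]
Trace = 2 + 4 = 6
Determinant = 2*4 - (-1)^2 = 7
Discriminant = (6)^2 - 4*7 = 8.0
Eigenvalues: lambda_1 = 1.5858, lambda_2 = 4.4142
The function is not concave.

0


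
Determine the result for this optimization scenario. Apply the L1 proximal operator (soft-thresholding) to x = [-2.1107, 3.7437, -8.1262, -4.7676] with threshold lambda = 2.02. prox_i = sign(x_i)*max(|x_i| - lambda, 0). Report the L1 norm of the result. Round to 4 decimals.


Soft-thresholding with lambda = 2.02:
prox(-2.1107) = sign(-2.1107)*max(|-2.1107| - 2.02, 0) = -0.0907
prox(3.7437) = sign(3.7437)*max(|3.7437| - 2.02, 0) = 1.7237
prox(-8.1262) = sign(-8.1262)*max(|-8.1262| - 2.02, 0) = -6.1062
prox(-4.7676) = sign(-4.7676)*max(|-4.7676| - 2.02, 0) = -2.7476
prox(x) = [-0.0907, 1.7237, -6.1062, -2.7476]
||prox(x)||_1 = 0.0907 + 1.7237 + 6.1062 + 2.7476 = 10.6682


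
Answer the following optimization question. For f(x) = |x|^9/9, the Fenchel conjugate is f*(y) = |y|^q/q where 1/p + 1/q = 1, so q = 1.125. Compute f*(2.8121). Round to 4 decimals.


The conjugate exponent q satisfies 1/p + 1/q = 1.
p = 9, so q = 9/(9 - 1) = 1.125
|y|^q = 2.8121^1.125 = 3.2001
f*(2.8121) = 3.2001 / 1.125 = 2.8445


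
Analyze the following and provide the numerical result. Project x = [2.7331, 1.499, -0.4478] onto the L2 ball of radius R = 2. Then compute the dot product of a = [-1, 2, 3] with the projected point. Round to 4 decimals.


Step 1: Compute ||x|| (intermediates to 6 decimals).
||x|| = sqrt(2.7331^2 + 1.499^2 + (-0.4478)^2) = 3.149184
Step 2: Project.
Since ||x|| > R, scale = R/||x|| = 2/3.149184 = 0.635085, proj(x) = scale * x
proj(x) = [1.735751, 0.951992, -0.284391]
Step 3: Dot product.
a^T * proj(x) = -1*1.735751 + 2*0.951992 + 3*(-0.284391) = -0.6849


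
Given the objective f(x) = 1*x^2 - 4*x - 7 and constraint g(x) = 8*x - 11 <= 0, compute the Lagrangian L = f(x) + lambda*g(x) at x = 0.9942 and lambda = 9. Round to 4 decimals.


Step 1: Evaluate f(x).
f(0.9942) = 1*0.9942^2 - 4*0.9942 - 7 = -9.9884
Step 2: Evaluate g(x).
g(0.9942) = 8*0.9942 - 11 = -3.0464
Step 3: Compute Lagrangian.
L = -9.9884 + 9*-3.0464 = -37.406


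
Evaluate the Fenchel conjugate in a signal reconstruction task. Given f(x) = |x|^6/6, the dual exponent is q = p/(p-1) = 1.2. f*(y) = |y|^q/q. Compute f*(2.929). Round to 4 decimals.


The conjugate exponent q satisfies 1/p + 1/q = 1.
p = 6, so q = 6/(6 - 1) = 1.2
|y|^q = 2.929^1.2 = 3.6313
f*(2.929) = 3.6313 / 1.2 = 3.0261


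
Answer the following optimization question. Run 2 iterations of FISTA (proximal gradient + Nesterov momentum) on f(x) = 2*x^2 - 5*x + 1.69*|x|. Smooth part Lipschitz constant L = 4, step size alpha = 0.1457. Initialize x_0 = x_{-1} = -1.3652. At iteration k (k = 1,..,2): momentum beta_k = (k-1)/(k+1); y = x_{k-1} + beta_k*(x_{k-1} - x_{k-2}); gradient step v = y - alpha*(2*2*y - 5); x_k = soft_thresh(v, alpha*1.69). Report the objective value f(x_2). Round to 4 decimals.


FISTA on f(x) = 2*x^2 - 5*x + 1.69*|x|
L = 4, alpha = 0.1457
Iteration 1: beta = 0.0, y = -1.3652 + 0.0*(-1.3652 + 1.3652) = -1.3652
  grad(y) = -10.4608, v = y - alpha*grad = 0.1589
  prox(v) = soft_thresh(0.1589, 0.2462) = 0.0
Iteration 2: beta = 0.3333, y = 0.0 + 0.3333*(0.0 + 1.3652) = 0.4551
  grad(y) = -3.1797, v = y - alpha*grad = 0.9184
  prox(v) = soft_thresh(0.9184, 0.2462) = 0.6721
f(x_2) = 2*0.6721^2 - 5*0.6721 + 1.69*|0.6721| = -1.3212


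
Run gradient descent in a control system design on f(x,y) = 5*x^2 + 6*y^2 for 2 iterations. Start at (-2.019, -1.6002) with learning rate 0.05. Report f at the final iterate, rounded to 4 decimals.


Gradient descent on f(x,y) = 5*x^2 + 6*y^2.
Starting point: (-2.019, -1.6002), alpha = 0.05
Step 1: grad_x = 2*5*-2.019 = -20.19, grad_y = 2*6*-1.6002 = -19.2024
  x_1 = -2.019 - 0.05*-20.19 = -1.0095
  y_1 = -1.6002 - 0.05*-19.2024 = -0.6401
Step 2: grad_x = 2*5*-1.0095 = -10.095, grad_y = 2*6*-0.6401 = -7.681
  x_2 = -1.0095 - 0.05*-10.095 = -0.5048
  y_2 = -0.6401 - 0.05*-7.681 = -0.256
f(-0.5048, -0.256) = 5*(-0.5048)^2 + 6*(-0.256)^2 = 1.6672


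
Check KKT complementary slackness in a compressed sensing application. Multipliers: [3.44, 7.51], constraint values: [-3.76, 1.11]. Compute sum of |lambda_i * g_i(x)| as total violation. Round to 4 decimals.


KKT complementary slackness check:
lambda_1 * g_1 = 3.44 * -3.76 = -12.9344
lambda_2 * g_2 = 7.51 * 1.11 = 8.3361
Total violation = 12.9344 + 8.3361 = 21.2705


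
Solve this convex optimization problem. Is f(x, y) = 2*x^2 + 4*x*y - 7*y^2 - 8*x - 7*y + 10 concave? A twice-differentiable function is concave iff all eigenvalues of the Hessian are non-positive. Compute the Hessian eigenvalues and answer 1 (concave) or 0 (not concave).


The Hessian of f(x,y) = 2*x^2 + 4*x*y - 7*y^2 - 8*x - 7*y + 10 is:
H = [[4, 4], [4, -14]]
Trace = 4 - 14 = -10
Determinant = 4*-14 - (4)^2 = -72
Discriminant = (-10)^2 - 4*-72 = 388.0
Eigenvalues: lambda_1 = -14.8489, lambda_2 = 4.8489
The function is not concave.

0


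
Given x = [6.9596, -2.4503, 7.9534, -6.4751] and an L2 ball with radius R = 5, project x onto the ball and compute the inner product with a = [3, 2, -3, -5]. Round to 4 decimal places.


Step 1: Compute ||x|| (intermediates to 6 decimals).
||x|| = sqrt(6.9596^2 + (-2.4503)^2 + 7.9534^2 + (-6.4751)^2) = 12.634219
Step 2: Project.
Since ||x|| > R, scale = R/||x|| = 5/12.634219 = 0.395751, proj(x) = scale * x
proj(x) = [2.754269, -0.969709, 3.147566, -2.562527]
Step 3: Dot product.
a^T * proj(x) = 3*2.754269 + 2*(-0.969709) - 3*3.147566 - 5*(-2.562527) = 9.6933


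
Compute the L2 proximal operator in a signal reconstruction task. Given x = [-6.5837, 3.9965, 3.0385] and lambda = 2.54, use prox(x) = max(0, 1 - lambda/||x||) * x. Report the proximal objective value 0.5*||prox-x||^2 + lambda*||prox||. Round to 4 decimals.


Step 1: Compute ||x||.
||x|| = 8.2795
Step 2: Compute scaling factor.
scale = max(0, 1 - 2.54/8.2795) = 0.6932
Step 3: prox(x) = [-4.5639, 2.7704, 2.1063]
||prox(x)|| = 5.7395
Step 4: Proximal objective.
0.5*||prox-x||^2 = 3.2258
lambda*||prox|| = 14.5783
Total = 17.8041


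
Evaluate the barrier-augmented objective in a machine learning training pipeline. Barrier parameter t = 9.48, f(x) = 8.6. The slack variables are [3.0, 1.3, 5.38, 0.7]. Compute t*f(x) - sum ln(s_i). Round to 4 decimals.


Step 1: Compute log-barrier.
ln values: [1.0986, 0.2624, 1.6827, -0.3567]
phi = -(1.0986 + 0.2624 + 1.6827 - 0.3567) = -2.687
Step 2: Compute augmented objective.
t*f(x) = 9.48*8.6 = 81.528
Total = 81.528 - 2.687 = 78.841


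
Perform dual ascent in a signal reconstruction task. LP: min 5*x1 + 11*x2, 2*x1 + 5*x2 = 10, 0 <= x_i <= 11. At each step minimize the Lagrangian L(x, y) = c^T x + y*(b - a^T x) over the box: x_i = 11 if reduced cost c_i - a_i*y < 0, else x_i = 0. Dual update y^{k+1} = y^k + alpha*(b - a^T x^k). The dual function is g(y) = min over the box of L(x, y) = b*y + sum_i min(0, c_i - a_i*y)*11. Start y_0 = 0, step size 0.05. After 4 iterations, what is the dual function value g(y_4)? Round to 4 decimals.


Dual ascent for LP: min 5*x1 + 11*x2, 2*x1 + 5*x2 = 10, 0 <= x_i <= 11
Step 1: y^k = 0.0, reduced costs: (5.0, 11.0)
  x^k = (0.0, 0.0), subgradient = b - a^T x = 10.0
  y^{k+1} = 0.0 + 0.05*10.0 = 0.5
Step 2: y^k = 0.5, reduced costs: (4.0, 8.5)
  x^k = (0.0, 0.0), subgradient = b - a^T x = 10.0
  y^{k+1} = 0.5 + 0.05*10.0 = 1.0
Step 3: y^k = 1.0, reduced costs: (3.0, 6.0)
  x^k = (0.0, 0.0), subgradient = b - a^T x = 10.0
  y^{k+1} = 1.0 + 0.05*10.0 = 1.5
Step 4: y^k = 1.5, reduced costs: (2.0, 3.5)
  x^k = (0.0, 0.0), subgradient = b - a^T x = 10.0
  y^{k+1} = 1.5 + 0.05*10.0 = 2.0
Dual objective at y_4 = 2.0: reduced costs (1.0, 1.0), box minimizer x = (0.0, 0.0)
g(y_4) = b*y + (c1 - a1*y)*x1 + (c2 - a2*y)*x2 = 10*2.0 + 1.0*0.0 + 1.0*0.0 = 20.0 + 0.0 + 0.0 = 20.0


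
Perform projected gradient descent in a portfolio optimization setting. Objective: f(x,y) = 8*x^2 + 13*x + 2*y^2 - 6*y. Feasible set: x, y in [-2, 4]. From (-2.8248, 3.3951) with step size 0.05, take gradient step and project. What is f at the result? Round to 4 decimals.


Step 1: Compute gradient at (-2.8248, 3.3951).
grad_x = 2*8*-2.8248 + 13 = -32.1968
grad_y = 2*2*3.3951 - 6 = 7.5804
Step 2: Gradient step.
x_raw = -2.8248 - 0.05*-32.1968 = -1.215
y_raw = 3.3951 - 0.05*7.5804 = 3.0161
Step 3: Project onto [-2, 4].
x_proj = clip(-1.215) = -1.215
y_proj = clip(3.0161) = 3.0161
Step 4: Evaluate f.
f(-1.215, 3.0161) = -3.8885


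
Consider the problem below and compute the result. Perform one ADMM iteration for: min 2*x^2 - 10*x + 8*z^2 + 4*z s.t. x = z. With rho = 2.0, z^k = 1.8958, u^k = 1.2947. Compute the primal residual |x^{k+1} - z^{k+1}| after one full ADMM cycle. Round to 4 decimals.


ADMM iteration with rho = 2.0, z^k = 1.8958, u^k = 1.2947
Step 1: x-update.
Minimize 2*x^2 - 10*x + (2.0/2)*(x - 1.8958 + 1.2947)^2
FOC: (2*2 + 2.0)*x = 10 + 2.0*(1.8958 - 1.2947)
x^{k+1} = 1.867
Step 2: z-update.
Minimize 8*z^2 + 4*z + (2.0/2)*(1.867 - z + 1.2947)^2
FOC: (2*8 + 2.0)*z = -4 + 2.0*(1.867 + 1.2947)
z^{k+1} = 0.1291
Step 3: u-update.
u^{k+1} = 1.2947 + 1.867 - 0.1291 = 3.0327
Step 4: Primal residual = |1.867 - 0.1291| = 1.738


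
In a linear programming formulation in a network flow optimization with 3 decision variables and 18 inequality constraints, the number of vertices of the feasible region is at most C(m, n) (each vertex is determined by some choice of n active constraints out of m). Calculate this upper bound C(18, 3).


Each vertex corresponds to some choice of n active constraints out of m, so the number of vertices is at most C(m, n) = m! / (n!(m-n)!).
m = 18, n = 3
Numerator: 18 * 17 * 16
Denominator: 3! = 6
C(18, 3) = 816


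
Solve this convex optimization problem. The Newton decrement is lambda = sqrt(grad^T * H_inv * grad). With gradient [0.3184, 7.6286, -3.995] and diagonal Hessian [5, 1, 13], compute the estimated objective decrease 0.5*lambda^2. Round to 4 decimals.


Step 1: H is diagonal, so H^(-1) * g = [0.0637, 7.6286, -0.3073].
Step 2: g^T H^(-1) g = sum_i g_i^2 / H_ii
  = (0.3184)^2/5 + (7.6286)^2/1 + (-3.995)^2/13
  = 0.0203 + 58.1955 + 1.2277 = 59.4435
Step 3: Objective decrease = 0.5 * g^T H^(-1) g = 29.7218


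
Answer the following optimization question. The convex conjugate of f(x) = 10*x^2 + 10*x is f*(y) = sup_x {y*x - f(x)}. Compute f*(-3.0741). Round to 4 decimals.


f*(y) = sup_x {y*x - a*x^2 - b*x} = sup_x {(y-b)*x - a*x^2}
FOC: (y - b) - 2a*x = 0 => x* = (y - b)/(2a)
x* = (-3.0741 - 10)/(2*10) = -0.6537
f*(-3.0741) = (y-b)^2/(4a) = (-3.0741 - 10)^2/(4*10)
= 170.9321/40 = 4.2733


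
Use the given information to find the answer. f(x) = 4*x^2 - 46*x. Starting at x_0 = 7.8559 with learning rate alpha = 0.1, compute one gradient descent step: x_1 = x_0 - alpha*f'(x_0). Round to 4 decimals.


We compute the gradient at x_0 and apply the update.
f'(x) = 8*x - 46
f'(7.8559) = 8*7.8559 - 46 = 16.8472
x_1 = 7.8559 - 0.1*16.8472 = 6.1712


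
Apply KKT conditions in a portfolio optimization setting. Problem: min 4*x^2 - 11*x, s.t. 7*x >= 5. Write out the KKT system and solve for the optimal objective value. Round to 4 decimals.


Step 1: Try lambda = 0 (constraint inactive).
Stationarity: 2*4*x - 11 = 0
x* = 11/(2*4) = 1.375
Check constraint: 7*1.375 = 9.625 >= 5 -- satisfied.
Step 2: Compute optimal value.
f(x*) = 4*1.375^2 - 11*1.375 = -7.5625


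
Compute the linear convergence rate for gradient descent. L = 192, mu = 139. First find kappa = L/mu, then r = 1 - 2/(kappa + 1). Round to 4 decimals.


Step 1: Compute the condition number.
kappa = L/mu = 192/139 = 1.3813
Step 2: Compute the convergence rate.
r = 1 - 2/(kappa + 1) = 1 - 2*mu/(L + mu) = (L - mu)/(L + mu) = 53/331 = 0.1601


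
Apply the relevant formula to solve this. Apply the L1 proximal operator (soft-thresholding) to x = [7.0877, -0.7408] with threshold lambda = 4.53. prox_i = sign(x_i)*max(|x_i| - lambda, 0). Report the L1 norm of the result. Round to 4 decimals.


Soft-thresholding with lambda = 4.53:
prox(7.0877) = sign(7.0877)*max(|7.0877| - 4.53, 0) = 2.5577
prox(-0.7408) = sign(-0.7408)*max(|-0.7408| - 4.53, 0) = 0.0
prox(x) = [2.5577, 0.0]
||prox(x)||_1 = 2.5577 + 0.0 = 2.5577


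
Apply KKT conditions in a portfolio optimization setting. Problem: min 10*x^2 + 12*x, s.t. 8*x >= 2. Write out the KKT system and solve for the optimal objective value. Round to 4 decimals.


Step 1: Try lambda = 0 (constraint inactive).
x_unc = -12/(2*10) = -0.6
Check: 8*-0.6 = -4.8 < 2 -- violated!
Step 2: Constraint must be active: 8*x = 2
x* = 2/8 = 0.25
lambda = (2*10*0.25 + 12)/8 = 2.125
Step 3: Compute optimal value.
f(x*) = 10*0.25^2 + 12*0.25 = 3.625


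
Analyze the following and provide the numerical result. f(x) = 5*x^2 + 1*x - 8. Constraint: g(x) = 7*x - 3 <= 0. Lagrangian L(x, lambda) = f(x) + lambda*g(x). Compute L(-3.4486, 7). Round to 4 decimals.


Step 1: Evaluate f(x).
f(-3.4486) = 5*(-3.4486)^2 + 1*(-3.4486) - 8 = 48.0156
Step 2: Evaluate g(x).
g(-3.4486) = 7*-3.4486 - 3 = -27.1402
Step 3: Compute Lagrangian.
L = 48.0156 + 7*-27.1402 = -141.9658


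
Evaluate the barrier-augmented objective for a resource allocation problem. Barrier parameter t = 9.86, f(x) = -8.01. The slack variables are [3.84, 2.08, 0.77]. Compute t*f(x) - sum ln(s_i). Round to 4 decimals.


Step 1: Compute log-barrier.
ln values: [1.3455, 0.7324, -0.2614]
phi = -(1.3455 + 0.7324 - 0.2614) = -1.8165
Step 2: Compute augmented objective.
t*f(x) = 9.86*-8.01 = -78.9786
Total = -78.9786 - 1.8165 = -80.7951


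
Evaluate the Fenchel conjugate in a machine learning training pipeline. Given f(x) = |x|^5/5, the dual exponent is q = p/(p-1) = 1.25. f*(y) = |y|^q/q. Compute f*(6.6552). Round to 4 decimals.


The conjugate exponent q satisfies 1/p + 1/q = 1.
p = 5, so q = 5/(5 - 1) = 1.25
|y|^q = 6.6552^1.25 = 10.6894
f*(6.6552) = 10.6894 / 1.25 = 8.5515


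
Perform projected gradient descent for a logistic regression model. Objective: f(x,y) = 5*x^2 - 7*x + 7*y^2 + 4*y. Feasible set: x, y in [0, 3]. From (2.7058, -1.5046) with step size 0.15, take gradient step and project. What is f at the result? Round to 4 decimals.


Step 1: Compute gradient at (2.7058, -1.5046).
grad_x = 2*5*2.7058 - 7 = 20.058
grad_y = 2*7*-1.5046 + 4 = -17.0644
Step 2: Gradient step.
x_raw = 2.7058 - 0.15*20.058 = -0.3029
y_raw = -1.5046 - 0.15*-17.0644 = 1.0551
Step 3: Project onto [0, 3].
x_proj = clip(-0.3029) = 0.0
y_proj = clip(1.0551) = 1.0551
Step 4: Evaluate f.
f(0.0, 1.0551) = 12.0123


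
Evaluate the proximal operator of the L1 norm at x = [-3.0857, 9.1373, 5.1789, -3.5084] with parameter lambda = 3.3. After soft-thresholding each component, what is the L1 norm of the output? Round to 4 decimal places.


Soft-thresholding with lambda = 3.3:
prox(-3.0857) = sign(-3.0857)*max(|-3.0857| - 3.3, 0) = 0.0
prox(9.1373) = sign(9.1373)*max(|9.1373| - 3.3, 0) = 5.8373
prox(5.1789) = sign(5.1789)*max(|5.1789| - 3.3, 0) = 1.8789
prox(-3.5084) = sign(-3.5084)*max(|-3.5084| - 3.3, 0) = -0.2084
prox(x) = [0.0, 5.8373, 1.8789, -0.2084]
||prox(x)||_1 = 0.0 + 5.8373 + 1.8789 + 0.2084 = 7.9246
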